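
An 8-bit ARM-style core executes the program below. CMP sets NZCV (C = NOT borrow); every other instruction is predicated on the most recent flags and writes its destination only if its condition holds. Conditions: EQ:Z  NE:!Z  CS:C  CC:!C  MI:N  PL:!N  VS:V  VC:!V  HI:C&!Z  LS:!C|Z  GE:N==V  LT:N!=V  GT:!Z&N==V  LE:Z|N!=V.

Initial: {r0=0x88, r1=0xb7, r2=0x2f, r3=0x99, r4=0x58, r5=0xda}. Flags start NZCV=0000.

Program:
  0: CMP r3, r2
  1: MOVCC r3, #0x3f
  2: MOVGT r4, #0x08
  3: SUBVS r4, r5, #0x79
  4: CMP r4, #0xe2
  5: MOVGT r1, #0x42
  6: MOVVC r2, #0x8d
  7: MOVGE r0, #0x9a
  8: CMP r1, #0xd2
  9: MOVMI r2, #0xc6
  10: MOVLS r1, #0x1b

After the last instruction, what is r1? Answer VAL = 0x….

VAL = 0x1b

0: ✓ CMP  NZCV=0011
1: · MOVCC
2: · MOVGT
3: ✓ SUBVS  r4←0x61
4: ✓ CMP  NZCV=0000
5: ✓ MOVGT  r1←0x42
6: ✓ MOVVC  r2←0x8d
7: ✓ MOVGE  r0←0x9a
8: ✓ CMP  NZCV=0000
9: · MOVMI
10: ✓ MOVLS  r1←0x1b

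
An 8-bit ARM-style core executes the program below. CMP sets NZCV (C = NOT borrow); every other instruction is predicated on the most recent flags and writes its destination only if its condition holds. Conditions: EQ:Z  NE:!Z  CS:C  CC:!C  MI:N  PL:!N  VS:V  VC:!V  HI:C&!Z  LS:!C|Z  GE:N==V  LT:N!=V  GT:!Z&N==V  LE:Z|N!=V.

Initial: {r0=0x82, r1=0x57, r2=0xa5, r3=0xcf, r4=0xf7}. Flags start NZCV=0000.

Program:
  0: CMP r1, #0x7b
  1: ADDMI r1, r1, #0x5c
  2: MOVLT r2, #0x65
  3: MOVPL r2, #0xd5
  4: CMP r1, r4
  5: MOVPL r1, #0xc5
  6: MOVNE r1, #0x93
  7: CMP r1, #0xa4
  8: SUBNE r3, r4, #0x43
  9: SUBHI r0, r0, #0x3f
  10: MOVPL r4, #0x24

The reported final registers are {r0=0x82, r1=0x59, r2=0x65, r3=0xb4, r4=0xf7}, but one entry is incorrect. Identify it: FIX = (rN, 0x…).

FIX = (r1, 0x93)

[0] flags=1000 → (cmp)
[1] flags=1000 MI?T → r1=0xb3
[2] flags=1000 LT?T → r2=0x65
[3] flags=1000 PL?F → skip
[4] flags=1000 → (cmp)
[5] flags=1000 PL?F → skip
[6] flags=1000 NE?T → r1=0x93
[7] flags=1000 → (cmp)
[8] flags=1000 NE?T → r3=0xb4
[9] flags=1000 HI?F → skip
[10] flags=1000 PL?F → skip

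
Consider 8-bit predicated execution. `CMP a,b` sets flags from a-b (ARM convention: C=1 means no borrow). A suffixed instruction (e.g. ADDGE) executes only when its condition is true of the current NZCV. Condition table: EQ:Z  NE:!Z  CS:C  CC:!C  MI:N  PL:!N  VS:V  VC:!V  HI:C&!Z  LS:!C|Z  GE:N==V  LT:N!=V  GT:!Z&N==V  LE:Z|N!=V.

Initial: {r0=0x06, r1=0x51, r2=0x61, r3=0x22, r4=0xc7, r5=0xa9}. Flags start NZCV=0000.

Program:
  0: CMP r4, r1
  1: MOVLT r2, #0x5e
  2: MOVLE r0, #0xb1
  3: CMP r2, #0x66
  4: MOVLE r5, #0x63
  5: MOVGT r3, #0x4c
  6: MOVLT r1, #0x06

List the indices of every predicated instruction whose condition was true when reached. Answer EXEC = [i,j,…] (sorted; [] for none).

EXEC = [1,2,4,6]

[0] flags=0011 → (cmp)
[1] flags=0011 LT?T → r2=0x5e
[2] flags=0011 LE?T → r0=0xb1
[3] flags=1000 → (cmp)
[4] flags=1000 LE?T → r5=0x63
[5] flags=1000 GT?F → skip
[6] flags=1000 LT?T → r1=0x06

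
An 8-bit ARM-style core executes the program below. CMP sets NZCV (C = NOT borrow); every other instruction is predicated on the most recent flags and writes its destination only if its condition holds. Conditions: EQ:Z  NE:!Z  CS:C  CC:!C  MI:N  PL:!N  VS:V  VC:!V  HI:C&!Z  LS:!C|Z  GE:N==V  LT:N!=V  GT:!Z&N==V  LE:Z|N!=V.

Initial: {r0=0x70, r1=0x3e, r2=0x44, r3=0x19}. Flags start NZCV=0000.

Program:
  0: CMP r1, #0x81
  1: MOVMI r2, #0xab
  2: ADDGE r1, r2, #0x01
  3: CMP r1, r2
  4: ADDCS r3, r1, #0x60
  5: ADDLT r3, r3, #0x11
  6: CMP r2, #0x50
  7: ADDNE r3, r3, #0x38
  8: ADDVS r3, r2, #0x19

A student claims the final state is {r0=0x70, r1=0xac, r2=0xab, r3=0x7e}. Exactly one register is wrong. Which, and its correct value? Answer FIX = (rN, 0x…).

0: ✓ CMP  NZCV=1001
1: ✓ MOVMI  r2←0xab
2: ✓ ADDGE  r1←0xac
3: ✓ CMP  NZCV=0010
4: ✓ ADDCS  r3←0x0c
5: · ADDLT
6: ✓ CMP  NZCV=0011
7: ✓ ADDNE  r3←0x44
8: ✓ ADDVS  r3←0xc4

FIX = (r3, 0xc4)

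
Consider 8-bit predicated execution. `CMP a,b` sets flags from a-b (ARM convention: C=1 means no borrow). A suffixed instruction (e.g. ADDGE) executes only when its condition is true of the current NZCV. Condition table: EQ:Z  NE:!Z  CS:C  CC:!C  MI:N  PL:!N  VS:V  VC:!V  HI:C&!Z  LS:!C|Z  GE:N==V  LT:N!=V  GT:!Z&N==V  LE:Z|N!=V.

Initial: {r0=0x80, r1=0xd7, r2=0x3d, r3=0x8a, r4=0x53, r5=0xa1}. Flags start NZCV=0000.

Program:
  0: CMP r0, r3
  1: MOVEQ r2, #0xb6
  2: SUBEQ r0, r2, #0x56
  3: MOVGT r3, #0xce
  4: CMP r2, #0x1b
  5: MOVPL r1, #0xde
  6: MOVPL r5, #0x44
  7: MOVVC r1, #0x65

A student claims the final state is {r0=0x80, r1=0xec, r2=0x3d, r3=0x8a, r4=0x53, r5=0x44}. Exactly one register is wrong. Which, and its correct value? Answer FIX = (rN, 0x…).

FIX = (r1, 0x65)

[0] flags=1000 → (cmp)
[1] flags=1000 EQ?F → skip
[2] flags=1000 EQ?F → skip
[3] flags=1000 GT?F → skip
[4] flags=0010 → (cmp)
[5] flags=0010 PL?T → r1=0xde
[6] flags=0010 PL?T → r5=0x44
[7] flags=0010 VC?T → r1=0x65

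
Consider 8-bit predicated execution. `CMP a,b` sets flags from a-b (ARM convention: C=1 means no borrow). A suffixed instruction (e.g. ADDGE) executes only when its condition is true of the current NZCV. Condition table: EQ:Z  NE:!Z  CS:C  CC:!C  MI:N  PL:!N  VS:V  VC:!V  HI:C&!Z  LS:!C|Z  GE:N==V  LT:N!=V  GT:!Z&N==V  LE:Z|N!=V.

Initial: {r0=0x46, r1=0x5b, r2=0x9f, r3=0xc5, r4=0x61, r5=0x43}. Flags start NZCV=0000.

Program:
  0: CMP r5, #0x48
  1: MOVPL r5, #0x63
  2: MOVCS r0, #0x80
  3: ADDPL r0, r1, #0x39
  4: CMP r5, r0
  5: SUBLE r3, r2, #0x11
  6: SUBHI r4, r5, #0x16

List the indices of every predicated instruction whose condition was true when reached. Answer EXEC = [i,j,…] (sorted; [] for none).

EXEC = [5]

0: ✓ CMP  NZCV=1000
1: · MOVPL
2: · MOVCS
3: · ADDPL
4: ✓ CMP  NZCV=1000
5: ✓ SUBLE  r3←0x8e
6: · SUBHI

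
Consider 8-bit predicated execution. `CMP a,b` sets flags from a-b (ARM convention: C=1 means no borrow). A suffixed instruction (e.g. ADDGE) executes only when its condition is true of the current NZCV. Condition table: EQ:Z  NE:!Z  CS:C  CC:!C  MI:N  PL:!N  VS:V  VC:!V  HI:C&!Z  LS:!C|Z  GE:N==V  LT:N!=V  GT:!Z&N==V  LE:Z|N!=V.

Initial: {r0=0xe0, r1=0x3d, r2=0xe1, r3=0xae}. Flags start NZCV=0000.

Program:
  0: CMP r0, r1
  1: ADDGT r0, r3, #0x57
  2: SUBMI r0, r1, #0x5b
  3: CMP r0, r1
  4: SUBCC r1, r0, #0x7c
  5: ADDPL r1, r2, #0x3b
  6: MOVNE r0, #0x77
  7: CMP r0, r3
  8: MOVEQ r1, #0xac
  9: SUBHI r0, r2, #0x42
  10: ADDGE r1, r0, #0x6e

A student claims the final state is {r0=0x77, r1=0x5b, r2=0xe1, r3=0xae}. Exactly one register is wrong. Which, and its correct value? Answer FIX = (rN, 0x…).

0: ✓ CMP  NZCV=1010
1: · ADDGT
2: ✓ SUBMI  r0←0xe2
3: ✓ CMP  NZCV=1010
4: · SUBCC
5: · ADDPL
6: ✓ MOVNE  r0←0x77
7: ✓ CMP  NZCV=1001
8: · MOVEQ
9: · SUBHI
10: ✓ ADDGE  r1←0xe5

FIX = (r1, 0xe5)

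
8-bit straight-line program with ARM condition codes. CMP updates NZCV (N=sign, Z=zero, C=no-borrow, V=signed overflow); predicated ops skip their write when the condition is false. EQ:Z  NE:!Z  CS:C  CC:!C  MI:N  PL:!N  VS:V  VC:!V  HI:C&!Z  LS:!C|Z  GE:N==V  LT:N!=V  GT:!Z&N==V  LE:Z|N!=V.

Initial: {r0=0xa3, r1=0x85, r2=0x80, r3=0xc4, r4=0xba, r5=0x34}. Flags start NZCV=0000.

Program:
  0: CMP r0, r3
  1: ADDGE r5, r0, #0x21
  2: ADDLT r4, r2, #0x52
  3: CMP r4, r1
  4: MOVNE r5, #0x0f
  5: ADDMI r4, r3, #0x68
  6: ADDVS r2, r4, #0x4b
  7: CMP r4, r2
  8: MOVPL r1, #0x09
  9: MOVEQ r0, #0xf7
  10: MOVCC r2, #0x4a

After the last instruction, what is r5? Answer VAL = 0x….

0: ✓ CMP  NZCV=1000
1: · ADDGE
2: ✓ ADDLT  r4←0xd2
3: ✓ CMP  NZCV=0010
4: ✓ MOVNE  r5←0x0f
5: · ADDMI
6: · ADDVS
7: ✓ CMP  NZCV=0010
8: ✓ MOVPL  r1←0x09
9: · MOVEQ
10: · MOVCC

VAL = 0x0f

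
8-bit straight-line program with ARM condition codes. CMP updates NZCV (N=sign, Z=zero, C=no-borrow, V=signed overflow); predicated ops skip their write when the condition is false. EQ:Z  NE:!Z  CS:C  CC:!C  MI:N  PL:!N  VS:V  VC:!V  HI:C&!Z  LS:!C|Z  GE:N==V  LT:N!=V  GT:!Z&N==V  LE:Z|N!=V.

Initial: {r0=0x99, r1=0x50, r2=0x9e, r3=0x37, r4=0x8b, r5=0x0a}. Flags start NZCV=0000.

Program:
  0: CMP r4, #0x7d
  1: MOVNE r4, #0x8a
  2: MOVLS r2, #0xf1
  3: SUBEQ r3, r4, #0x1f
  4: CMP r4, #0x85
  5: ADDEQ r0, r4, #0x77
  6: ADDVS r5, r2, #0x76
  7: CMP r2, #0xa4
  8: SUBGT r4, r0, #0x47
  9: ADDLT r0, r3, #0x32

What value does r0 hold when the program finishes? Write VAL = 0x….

VAL = 0x69

[0] flags=0011 → (cmp)
[1] flags=0011 NE?T → r4=0x8a
[2] flags=0011 LS?F → skip
[3] flags=0011 EQ?F → skip
[4] flags=0010 → (cmp)
[5] flags=0010 EQ?F → skip
[6] flags=0010 VS?F → skip
[7] flags=1000 → (cmp)
[8] flags=1000 GT?F → skip
[9] flags=1000 LT?T → r0=0x69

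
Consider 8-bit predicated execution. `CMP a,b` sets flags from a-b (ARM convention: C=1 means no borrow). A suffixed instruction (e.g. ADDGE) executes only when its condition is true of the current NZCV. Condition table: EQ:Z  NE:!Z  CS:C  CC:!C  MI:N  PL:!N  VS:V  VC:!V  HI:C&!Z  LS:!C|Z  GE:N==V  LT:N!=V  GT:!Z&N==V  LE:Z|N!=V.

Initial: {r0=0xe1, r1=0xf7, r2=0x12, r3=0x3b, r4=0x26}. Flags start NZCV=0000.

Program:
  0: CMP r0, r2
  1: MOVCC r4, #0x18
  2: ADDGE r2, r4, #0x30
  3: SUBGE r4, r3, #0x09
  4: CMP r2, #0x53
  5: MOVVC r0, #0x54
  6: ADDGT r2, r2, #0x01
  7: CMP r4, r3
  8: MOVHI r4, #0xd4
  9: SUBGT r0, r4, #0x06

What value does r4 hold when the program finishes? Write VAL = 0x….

VAL = 0x26

[0] flags=1010 → (cmp)
[1] flags=1010 CC?F → skip
[2] flags=1010 GE?F → skip
[3] flags=1010 GE?F → skip
[4] flags=1000 → (cmp)
[5] flags=1000 VC?T → r0=0x54
[6] flags=1000 GT?F → skip
[7] flags=1000 → (cmp)
[8] flags=1000 HI?F → skip
[9] flags=1000 GT?F → skip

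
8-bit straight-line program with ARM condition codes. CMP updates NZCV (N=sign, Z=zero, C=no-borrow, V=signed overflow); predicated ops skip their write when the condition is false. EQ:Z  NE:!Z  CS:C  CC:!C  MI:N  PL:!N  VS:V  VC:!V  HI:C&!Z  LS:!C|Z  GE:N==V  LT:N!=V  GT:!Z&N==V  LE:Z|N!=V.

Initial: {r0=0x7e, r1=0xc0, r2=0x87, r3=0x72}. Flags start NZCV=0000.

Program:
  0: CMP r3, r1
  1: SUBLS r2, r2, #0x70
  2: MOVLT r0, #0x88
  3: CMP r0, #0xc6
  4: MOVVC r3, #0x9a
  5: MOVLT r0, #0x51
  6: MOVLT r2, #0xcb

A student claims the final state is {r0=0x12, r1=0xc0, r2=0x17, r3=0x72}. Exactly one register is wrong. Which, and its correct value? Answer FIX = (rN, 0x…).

0: ✓ CMP  NZCV=1001
1: ✓ SUBLS  r2←0x17
2: · MOVLT
3: ✓ CMP  NZCV=1001
4: · MOVVC
5: · MOVLT
6: · MOVLT

FIX = (r0, 0x7e)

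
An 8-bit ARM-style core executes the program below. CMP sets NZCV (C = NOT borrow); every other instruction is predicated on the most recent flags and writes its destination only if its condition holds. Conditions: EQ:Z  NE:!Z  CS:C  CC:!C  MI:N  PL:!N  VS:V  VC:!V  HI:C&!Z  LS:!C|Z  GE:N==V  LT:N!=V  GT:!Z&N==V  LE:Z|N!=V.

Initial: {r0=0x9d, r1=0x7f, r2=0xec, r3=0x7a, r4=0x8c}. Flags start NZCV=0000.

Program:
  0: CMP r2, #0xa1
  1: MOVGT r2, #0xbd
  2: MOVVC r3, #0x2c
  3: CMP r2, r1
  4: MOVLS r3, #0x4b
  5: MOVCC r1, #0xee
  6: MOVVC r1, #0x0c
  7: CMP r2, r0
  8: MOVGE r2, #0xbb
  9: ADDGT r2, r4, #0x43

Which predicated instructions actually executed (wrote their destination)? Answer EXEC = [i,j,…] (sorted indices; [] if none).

0: ✓ CMP  NZCV=0010
1: ✓ MOVGT  r2←0xbd
2: ✓ MOVVC  r3←0x2c
3: ✓ CMP  NZCV=0011
4: · MOVLS
5: · MOVCC
6: · MOVVC
7: ✓ CMP  NZCV=0010
8: ✓ MOVGE  r2←0xbb
9: ✓ ADDGT  r2←0xcf

EXEC = [1,2,8,9]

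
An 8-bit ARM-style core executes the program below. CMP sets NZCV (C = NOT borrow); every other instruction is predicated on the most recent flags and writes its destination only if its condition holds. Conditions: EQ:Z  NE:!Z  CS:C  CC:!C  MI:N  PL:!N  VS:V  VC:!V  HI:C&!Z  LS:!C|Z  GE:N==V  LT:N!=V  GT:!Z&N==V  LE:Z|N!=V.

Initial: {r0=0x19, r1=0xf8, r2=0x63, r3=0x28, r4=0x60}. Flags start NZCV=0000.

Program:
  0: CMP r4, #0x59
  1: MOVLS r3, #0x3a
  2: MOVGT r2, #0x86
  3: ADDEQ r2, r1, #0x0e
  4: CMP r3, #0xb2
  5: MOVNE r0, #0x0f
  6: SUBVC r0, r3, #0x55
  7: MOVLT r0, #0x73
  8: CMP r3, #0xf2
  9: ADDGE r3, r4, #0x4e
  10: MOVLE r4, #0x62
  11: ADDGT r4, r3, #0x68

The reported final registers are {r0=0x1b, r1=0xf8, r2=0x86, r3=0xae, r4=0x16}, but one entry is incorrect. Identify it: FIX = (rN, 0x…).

FIX = (r0, 0xd3)

0: ✓ CMP  NZCV=0010
1: · MOVLS
2: ✓ MOVGT  r2←0x86
3: · ADDEQ
4: ✓ CMP  NZCV=0000
5: ✓ MOVNE  r0←0x0f
6: ✓ SUBVC  r0←0xd3
7: · MOVLT
8: ✓ CMP  NZCV=0000
9: ✓ ADDGE  r3←0xae
10: · MOVLE
11: ✓ ADDGT  r4←0x16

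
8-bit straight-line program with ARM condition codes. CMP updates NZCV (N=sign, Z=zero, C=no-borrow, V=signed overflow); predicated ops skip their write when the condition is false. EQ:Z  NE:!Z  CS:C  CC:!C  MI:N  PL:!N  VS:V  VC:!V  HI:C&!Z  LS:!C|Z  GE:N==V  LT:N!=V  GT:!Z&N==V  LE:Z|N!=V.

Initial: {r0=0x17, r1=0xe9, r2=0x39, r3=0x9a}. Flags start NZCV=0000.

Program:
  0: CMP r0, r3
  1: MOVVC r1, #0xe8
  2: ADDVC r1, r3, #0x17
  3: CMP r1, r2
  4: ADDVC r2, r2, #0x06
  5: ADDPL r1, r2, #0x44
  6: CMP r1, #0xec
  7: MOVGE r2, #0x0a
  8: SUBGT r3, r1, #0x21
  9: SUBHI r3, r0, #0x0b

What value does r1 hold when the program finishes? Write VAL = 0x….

VAL = 0x7d

[0] flags=0000 → (cmp)
[1] flags=0000 VC?T → r1=0xe8
[2] flags=0000 VC?T → r1=0xb1
[3] flags=0011 → (cmp)
[4] flags=0011 VC?F → skip
[5] flags=0011 PL?T → r1=0x7d
[6] flags=1001 → (cmp)
[7] flags=1001 GE?T → r2=0x0a
[8] flags=1001 GT?T → r3=0x5c
[9] flags=1001 HI?F → skip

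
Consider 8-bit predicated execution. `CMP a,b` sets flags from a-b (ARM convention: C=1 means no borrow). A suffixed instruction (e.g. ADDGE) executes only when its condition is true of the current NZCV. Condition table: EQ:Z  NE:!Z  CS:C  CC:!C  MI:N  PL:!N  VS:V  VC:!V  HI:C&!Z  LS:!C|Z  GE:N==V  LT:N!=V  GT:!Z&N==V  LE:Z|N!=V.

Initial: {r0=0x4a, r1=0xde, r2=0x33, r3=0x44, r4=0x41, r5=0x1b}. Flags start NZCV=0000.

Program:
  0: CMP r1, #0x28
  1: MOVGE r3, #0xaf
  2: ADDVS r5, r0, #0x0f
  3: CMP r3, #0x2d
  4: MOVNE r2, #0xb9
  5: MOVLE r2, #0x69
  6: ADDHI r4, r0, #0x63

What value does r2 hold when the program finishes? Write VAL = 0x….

[0] flags=1010 → (cmp)
[1] flags=1010 GE?F → skip
[2] flags=1010 VS?F → skip
[3] flags=0010 → (cmp)
[4] flags=0010 NE?T → r2=0xb9
[5] flags=0010 LE?F → skip
[6] flags=0010 HI?T → r4=0xad

VAL = 0xb9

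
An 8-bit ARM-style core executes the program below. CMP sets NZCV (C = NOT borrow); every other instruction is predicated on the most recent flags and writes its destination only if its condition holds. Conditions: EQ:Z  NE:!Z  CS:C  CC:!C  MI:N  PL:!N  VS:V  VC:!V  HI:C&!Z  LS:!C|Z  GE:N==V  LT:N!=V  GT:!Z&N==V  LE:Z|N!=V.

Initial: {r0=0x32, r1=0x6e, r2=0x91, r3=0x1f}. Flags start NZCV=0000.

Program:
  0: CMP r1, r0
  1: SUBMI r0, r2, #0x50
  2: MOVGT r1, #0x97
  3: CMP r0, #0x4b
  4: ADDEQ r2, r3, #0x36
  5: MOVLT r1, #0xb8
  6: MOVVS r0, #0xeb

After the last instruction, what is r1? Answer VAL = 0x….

0: ✓ CMP  NZCV=0010
1: · SUBMI
2: ✓ MOVGT  r1←0x97
3: ✓ CMP  NZCV=1000
4: · ADDEQ
5: ✓ MOVLT  r1←0xb8
6: · MOVVS

VAL = 0xb8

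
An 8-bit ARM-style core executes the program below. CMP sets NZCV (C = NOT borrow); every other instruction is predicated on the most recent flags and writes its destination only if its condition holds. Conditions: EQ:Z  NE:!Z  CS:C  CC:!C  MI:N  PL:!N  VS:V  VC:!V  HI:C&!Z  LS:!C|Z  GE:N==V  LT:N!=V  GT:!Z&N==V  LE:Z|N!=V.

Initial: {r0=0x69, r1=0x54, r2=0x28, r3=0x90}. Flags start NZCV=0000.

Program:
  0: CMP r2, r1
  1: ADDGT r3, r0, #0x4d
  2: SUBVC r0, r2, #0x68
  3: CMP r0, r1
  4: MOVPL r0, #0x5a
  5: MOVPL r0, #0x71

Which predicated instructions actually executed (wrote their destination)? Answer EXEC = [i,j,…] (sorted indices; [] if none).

[0] flags=1000 → (cmp)
[1] flags=1000 GT?F → skip
[2] flags=1000 VC?T → r0=0xc0
[3] flags=0011 → (cmp)
[4] flags=0011 PL?T → r0=0x5a
[5] flags=0011 PL?T → r0=0x71

EXEC = [2,4,5]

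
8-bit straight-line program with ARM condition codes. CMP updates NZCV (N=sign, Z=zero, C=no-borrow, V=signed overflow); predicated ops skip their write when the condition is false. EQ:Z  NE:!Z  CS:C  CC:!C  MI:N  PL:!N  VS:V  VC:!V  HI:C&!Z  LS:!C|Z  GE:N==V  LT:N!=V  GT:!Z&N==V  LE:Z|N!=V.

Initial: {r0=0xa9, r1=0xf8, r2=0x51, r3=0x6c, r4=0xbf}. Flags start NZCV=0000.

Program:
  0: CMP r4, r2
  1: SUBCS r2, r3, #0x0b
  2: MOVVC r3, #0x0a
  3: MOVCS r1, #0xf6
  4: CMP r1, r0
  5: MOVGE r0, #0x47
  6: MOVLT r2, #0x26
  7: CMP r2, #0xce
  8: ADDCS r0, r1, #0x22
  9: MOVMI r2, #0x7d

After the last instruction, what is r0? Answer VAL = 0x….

0: ✓ CMP  NZCV=0011
1: ✓ SUBCS  r2←0x61
2: · MOVVC
3: ✓ MOVCS  r1←0xf6
4: ✓ CMP  NZCV=0010
5: ✓ MOVGE  r0←0x47
6: · MOVLT
7: ✓ CMP  NZCV=1001
8: · ADDCS
9: ✓ MOVMI  r2←0x7d

VAL = 0x47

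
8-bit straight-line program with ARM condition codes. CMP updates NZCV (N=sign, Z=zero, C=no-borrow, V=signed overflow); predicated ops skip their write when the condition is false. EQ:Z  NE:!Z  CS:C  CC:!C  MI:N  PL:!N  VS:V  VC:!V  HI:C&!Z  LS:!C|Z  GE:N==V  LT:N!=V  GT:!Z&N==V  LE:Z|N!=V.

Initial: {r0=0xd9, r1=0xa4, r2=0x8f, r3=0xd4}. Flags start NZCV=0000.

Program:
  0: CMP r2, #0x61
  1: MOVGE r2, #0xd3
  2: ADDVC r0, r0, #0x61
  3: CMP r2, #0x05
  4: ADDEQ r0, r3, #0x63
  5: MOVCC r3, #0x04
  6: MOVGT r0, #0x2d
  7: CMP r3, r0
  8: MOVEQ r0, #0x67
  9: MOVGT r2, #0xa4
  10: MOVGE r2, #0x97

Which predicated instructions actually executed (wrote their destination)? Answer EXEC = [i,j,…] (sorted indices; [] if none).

EXEC = []

[0] flags=0011 → (cmp)
[1] flags=0011 GE?F → skip
[2] flags=0011 VC?F → skip
[3] flags=1010 → (cmp)
[4] flags=1010 EQ?F → skip
[5] flags=1010 CC?F → skip
[6] flags=1010 GT?F → skip
[7] flags=1000 → (cmp)
[8] flags=1000 EQ?F → skip
[9] flags=1000 GT?F → skip
[10] flags=1000 GE?F → skip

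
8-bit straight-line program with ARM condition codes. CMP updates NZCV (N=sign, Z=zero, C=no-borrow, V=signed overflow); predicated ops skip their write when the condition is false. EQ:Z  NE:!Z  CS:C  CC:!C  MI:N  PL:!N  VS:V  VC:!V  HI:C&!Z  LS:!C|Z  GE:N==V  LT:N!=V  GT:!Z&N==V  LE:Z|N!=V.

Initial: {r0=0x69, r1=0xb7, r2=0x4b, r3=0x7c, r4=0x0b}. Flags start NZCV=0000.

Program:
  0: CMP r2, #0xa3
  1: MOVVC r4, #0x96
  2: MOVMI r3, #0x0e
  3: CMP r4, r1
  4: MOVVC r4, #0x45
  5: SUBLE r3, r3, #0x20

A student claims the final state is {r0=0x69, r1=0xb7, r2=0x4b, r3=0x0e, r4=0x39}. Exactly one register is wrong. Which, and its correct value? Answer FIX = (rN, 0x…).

0: ✓ CMP  NZCV=1001
1: · MOVVC
2: ✓ MOVMI  r3←0x0e
3: ✓ CMP  NZCV=0000
4: ✓ MOVVC  r4←0x45
5: · SUBLE

FIX = (r4, 0x45)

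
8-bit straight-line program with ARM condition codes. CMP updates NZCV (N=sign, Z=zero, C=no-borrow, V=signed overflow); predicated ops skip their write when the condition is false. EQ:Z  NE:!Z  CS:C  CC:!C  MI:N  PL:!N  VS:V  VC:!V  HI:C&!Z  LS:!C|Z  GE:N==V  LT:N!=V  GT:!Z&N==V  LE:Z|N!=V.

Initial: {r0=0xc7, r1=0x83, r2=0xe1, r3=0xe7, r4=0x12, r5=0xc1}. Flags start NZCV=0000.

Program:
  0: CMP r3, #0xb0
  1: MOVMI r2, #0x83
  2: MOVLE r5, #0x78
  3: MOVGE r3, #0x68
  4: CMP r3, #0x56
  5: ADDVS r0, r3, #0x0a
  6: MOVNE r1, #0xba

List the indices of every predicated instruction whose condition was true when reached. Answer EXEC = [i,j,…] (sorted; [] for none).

[0] flags=0010 → (cmp)
[1] flags=0010 MI?F → skip
[2] flags=0010 LE?F → skip
[3] flags=0010 GE?T → r3=0x68
[4] flags=0010 → (cmp)
[5] flags=0010 VS?F → skip
[6] flags=0010 NE?T → r1=0xba

EXEC = [3,6]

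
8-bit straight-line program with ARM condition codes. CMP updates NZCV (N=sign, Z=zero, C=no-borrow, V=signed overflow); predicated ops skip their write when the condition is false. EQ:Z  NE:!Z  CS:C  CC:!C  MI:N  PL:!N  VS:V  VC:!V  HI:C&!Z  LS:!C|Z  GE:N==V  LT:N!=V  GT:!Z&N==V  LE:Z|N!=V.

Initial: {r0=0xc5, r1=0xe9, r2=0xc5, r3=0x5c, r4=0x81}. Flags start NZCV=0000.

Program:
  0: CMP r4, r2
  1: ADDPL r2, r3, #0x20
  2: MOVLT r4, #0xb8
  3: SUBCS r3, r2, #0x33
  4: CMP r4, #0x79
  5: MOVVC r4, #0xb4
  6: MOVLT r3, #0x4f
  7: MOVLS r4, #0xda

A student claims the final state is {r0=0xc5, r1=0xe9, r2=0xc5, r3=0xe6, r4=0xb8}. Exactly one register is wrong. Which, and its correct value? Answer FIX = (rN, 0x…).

FIX = (r3, 0x4f)

[0] flags=1000 → (cmp)
[1] flags=1000 PL?F → skip
[2] flags=1000 LT?T → r4=0xb8
[3] flags=1000 CS?F → skip
[4] flags=0011 → (cmp)
[5] flags=0011 VC?F → skip
[6] flags=0011 LT?T → r3=0x4f
[7] flags=0011 LS?F → skip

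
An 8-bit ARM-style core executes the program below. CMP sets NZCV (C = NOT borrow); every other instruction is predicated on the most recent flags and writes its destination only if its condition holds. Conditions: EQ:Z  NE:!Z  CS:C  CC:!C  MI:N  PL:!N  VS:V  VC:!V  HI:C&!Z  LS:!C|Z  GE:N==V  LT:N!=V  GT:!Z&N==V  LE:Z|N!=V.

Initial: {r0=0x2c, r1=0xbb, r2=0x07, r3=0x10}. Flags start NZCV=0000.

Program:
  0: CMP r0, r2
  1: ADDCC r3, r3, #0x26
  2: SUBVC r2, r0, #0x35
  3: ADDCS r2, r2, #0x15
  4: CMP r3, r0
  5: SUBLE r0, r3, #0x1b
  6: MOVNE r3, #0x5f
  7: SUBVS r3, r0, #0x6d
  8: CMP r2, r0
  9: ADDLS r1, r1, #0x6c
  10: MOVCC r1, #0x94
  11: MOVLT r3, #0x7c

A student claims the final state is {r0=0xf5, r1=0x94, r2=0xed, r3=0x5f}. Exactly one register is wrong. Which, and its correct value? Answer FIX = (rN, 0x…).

[0] flags=0010 → (cmp)
[1] flags=0010 CC?F → skip
[2] flags=0010 VC?T → r2=0xf7
[3] flags=0010 CS?T → r2=0x0c
[4] flags=1000 → (cmp)
[5] flags=1000 LE?T → r0=0xf5
[6] flags=1000 NE?T → r3=0x5f
[7] flags=1000 VS?F → skip
[8] flags=0000 → (cmp)
[9] flags=0000 LS?T → r1=0x27
[10] flags=0000 CC?T → r1=0x94
[11] flags=0000 LT?F → skip

FIX = (r2, 0x0c)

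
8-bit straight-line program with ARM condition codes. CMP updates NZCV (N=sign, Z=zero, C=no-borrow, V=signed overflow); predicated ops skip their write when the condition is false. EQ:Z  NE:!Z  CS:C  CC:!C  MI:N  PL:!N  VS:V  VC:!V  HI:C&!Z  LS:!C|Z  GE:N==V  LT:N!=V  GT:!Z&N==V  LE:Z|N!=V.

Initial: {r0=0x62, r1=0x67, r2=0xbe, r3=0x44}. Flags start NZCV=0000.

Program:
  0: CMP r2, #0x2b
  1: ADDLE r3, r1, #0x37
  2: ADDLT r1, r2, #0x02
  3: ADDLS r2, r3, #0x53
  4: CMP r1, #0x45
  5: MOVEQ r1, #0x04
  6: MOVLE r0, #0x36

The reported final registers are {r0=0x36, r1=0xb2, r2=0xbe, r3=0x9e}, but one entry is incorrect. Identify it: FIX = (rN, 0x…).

FIX = (r1, 0xc0)

0: ✓ CMP  NZCV=1010
1: ✓ ADDLE  r3←0x9e
2: ✓ ADDLT  r1←0xc0
3: · ADDLS
4: ✓ CMP  NZCV=0011
5: · MOVEQ
6: ✓ MOVLE  r0←0x36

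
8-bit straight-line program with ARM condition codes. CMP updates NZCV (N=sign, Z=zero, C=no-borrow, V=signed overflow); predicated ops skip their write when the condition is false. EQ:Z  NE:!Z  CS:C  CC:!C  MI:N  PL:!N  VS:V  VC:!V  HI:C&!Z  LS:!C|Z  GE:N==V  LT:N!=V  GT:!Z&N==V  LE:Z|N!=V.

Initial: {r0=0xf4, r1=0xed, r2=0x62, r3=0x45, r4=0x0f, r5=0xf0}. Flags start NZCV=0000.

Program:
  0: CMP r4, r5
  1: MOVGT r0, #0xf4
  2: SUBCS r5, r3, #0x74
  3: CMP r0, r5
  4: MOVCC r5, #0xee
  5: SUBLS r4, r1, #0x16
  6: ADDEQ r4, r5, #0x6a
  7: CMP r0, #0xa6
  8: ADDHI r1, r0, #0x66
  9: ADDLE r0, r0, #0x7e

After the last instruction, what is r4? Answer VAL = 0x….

VAL = 0x0f

[0] flags=0000 → (cmp)
[1] flags=0000 GT?T → r0=0xf4
[2] flags=0000 CS?F → skip
[3] flags=0010 → (cmp)
[4] flags=0010 CC?F → skip
[5] flags=0010 LS?F → skip
[6] flags=0010 EQ?F → skip
[7] flags=0010 → (cmp)
[8] flags=0010 HI?T → r1=0x5a
[9] flags=0010 LE?F → skip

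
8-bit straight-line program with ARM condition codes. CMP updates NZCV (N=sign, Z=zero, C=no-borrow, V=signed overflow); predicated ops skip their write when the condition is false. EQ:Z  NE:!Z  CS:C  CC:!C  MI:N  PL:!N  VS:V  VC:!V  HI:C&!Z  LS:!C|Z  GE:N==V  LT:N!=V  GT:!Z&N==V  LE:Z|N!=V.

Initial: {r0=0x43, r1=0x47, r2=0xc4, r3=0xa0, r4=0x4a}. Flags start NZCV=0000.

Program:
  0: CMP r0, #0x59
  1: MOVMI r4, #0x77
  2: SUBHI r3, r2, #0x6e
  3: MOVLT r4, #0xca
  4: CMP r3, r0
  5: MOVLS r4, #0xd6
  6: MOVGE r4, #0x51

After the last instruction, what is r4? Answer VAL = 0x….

0: ✓ CMP  NZCV=1000
1: ✓ MOVMI  r4←0x77
2: · SUBHI
3: ✓ MOVLT  r4←0xca
4: ✓ CMP  NZCV=0011
5: · MOVLS
6: · MOVGE

VAL = 0xca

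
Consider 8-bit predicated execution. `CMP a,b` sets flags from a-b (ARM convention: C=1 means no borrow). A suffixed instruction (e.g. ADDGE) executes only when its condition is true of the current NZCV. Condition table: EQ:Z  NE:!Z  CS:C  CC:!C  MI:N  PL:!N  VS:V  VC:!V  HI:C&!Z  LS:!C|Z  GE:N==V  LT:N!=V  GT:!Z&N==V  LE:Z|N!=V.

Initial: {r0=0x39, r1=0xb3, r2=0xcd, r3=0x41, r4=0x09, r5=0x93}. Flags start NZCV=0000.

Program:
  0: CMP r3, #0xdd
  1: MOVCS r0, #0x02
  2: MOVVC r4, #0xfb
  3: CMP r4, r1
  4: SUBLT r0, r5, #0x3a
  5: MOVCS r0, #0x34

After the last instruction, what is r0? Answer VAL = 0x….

VAL = 0x34

0: ✓ CMP  NZCV=0000
1: · MOVCS
2: ✓ MOVVC  r4←0xfb
3: ✓ CMP  NZCV=0010
4: · SUBLT
5: ✓ MOVCS  r0←0x34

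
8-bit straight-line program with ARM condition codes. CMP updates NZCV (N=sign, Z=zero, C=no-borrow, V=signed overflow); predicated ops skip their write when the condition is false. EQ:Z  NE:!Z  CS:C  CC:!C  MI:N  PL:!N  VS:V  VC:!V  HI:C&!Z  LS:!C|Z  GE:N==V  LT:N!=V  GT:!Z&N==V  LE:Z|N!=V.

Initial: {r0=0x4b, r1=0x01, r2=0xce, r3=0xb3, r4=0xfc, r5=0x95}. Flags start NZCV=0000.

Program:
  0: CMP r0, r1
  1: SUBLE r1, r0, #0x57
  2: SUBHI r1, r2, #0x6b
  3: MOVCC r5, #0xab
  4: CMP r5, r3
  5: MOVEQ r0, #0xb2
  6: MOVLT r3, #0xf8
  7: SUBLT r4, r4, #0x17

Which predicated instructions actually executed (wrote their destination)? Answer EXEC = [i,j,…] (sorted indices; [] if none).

[0] flags=0010 → (cmp)
[1] flags=0010 LE?F → skip
[2] flags=0010 HI?T → r1=0x63
[3] flags=0010 CC?F → skip
[4] flags=1000 → (cmp)
[5] flags=1000 EQ?F → skip
[6] flags=1000 LT?T → r3=0xf8
[7] flags=1000 LT?T → r4=0xe5

EXEC = [2,6,7]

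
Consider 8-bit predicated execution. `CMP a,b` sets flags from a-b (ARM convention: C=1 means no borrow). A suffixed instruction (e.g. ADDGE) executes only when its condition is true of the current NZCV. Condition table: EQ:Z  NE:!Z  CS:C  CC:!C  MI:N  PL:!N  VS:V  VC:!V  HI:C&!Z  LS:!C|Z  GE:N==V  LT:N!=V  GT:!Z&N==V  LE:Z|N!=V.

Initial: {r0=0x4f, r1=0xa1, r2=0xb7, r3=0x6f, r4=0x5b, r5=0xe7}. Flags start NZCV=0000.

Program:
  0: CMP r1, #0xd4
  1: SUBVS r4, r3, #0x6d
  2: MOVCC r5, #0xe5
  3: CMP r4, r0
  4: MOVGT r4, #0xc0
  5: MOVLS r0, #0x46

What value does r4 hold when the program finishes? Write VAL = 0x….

0: ✓ CMP  NZCV=1000
1: · SUBVS
2: ✓ MOVCC  r5←0xe5
3: ✓ CMP  NZCV=0010
4: ✓ MOVGT  r4←0xc0
5: · MOVLS

VAL = 0xc0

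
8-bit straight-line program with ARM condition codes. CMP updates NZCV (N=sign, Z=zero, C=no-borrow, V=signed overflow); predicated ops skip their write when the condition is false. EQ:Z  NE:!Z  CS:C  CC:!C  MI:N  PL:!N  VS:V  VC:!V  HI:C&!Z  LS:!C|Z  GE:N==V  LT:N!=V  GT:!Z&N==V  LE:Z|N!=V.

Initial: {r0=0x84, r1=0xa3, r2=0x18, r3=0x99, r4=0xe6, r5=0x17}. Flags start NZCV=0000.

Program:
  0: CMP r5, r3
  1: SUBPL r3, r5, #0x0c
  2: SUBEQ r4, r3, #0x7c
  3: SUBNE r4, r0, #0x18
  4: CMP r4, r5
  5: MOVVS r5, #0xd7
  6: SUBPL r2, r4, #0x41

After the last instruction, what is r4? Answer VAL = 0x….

VAL = 0x6c

0: ✓ CMP  NZCV=0000
1: ✓ SUBPL  r3←0x0b
2: · SUBEQ
3: ✓ SUBNE  r4←0x6c
4: ✓ CMP  NZCV=0010
5: · MOVVS
6: ✓ SUBPL  r2←0x2b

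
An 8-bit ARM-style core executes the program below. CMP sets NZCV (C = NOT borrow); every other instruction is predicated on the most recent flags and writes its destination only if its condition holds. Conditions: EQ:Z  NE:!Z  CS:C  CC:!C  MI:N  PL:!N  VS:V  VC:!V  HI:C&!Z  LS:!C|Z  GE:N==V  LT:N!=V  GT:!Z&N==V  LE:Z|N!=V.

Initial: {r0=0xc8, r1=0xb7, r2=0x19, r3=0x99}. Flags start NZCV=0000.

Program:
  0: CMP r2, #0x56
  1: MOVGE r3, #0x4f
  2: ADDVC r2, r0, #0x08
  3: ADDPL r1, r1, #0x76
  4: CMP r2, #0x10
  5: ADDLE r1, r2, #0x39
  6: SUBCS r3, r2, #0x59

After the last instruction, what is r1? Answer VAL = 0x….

[0] flags=1000 → (cmp)
[1] flags=1000 GE?F → skip
[2] flags=1000 VC?T → r2=0xd0
[3] flags=1000 PL?F → skip
[4] flags=1010 → (cmp)
[5] flags=1010 LE?T → r1=0x09
[6] flags=1010 CS?T → r3=0x77

VAL = 0x09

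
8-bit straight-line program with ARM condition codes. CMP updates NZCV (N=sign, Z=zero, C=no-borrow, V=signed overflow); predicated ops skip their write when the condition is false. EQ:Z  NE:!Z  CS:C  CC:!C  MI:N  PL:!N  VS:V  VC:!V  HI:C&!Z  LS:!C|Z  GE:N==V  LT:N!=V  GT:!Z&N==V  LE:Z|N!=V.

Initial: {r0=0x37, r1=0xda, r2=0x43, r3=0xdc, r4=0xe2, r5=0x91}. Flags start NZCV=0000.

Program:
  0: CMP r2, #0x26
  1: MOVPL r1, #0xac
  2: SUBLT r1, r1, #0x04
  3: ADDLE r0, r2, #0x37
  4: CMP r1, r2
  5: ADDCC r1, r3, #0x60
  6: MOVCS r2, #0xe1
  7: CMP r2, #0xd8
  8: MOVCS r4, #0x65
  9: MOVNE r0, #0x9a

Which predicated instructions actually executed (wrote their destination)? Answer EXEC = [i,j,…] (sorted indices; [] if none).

[0] flags=0010 → (cmp)
[1] flags=0010 PL?T → r1=0xac
[2] flags=0010 LT?F → skip
[3] flags=0010 LE?F → skip
[4] flags=0011 → (cmp)
[5] flags=0011 CC?F → skip
[6] flags=0011 CS?T → r2=0xe1
[7] flags=0010 → (cmp)
[8] flags=0010 CS?T → r4=0x65
[9] flags=0010 NE?T → r0=0x9a

EXEC = [1,6,8,9]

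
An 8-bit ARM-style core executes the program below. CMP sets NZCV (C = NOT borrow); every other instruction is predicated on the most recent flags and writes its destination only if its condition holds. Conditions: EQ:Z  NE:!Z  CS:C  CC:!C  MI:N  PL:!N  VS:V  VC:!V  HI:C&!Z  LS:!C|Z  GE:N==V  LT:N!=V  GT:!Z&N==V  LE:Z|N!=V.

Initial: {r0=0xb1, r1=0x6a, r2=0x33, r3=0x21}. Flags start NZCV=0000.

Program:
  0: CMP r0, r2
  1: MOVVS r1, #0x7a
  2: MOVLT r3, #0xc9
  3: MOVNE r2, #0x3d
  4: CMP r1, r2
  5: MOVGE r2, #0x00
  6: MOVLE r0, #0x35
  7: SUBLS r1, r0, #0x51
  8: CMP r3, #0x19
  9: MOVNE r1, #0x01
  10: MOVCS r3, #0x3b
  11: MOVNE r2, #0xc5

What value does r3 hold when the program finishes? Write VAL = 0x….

VAL = 0x3b

[0] flags=0011 → (cmp)
[1] flags=0011 VS?T → r1=0x7a
[2] flags=0011 LT?T → r3=0xc9
[3] flags=0011 NE?T → r2=0x3d
[4] flags=0010 → (cmp)
[5] flags=0010 GE?T → r2=0x00
[6] flags=0010 LE?F → skip
[7] flags=0010 LS?F → skip
[8] flags=1010 → (cmp)
[9] flags=1010 NE?T → r1=0x01
[10] flags=1010 CS?T → r3=0x3b
[11] flags=1010 NE?T → r2=0xc5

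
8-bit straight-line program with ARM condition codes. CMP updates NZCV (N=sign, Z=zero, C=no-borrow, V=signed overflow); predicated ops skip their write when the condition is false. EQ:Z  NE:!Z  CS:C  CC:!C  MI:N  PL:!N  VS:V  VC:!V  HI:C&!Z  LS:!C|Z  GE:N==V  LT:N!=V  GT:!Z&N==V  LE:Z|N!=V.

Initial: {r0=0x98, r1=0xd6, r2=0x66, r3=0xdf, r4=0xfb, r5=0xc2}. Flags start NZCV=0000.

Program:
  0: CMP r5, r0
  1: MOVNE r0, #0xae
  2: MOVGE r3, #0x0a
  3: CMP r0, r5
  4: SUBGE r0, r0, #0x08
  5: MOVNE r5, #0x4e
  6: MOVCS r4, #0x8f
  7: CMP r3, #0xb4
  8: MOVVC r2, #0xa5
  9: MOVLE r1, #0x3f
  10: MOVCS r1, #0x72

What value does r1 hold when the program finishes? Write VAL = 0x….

VAL = 0xd6

0: ✓ CMP  NZCV=0010
1: ✓ MOVNE  r0←0xae
2: ✓ MOVGE  r3←0x0a
3: ✓ CMP  NZCV=1000
4: · SUBGE
5: ✓ MOVNE  r5←0x4e
6: · MOVCS
7: ✓ CMP  NZCV=0000
8: ✓ MOVVC  r2←0xa5
9: · MOVLE
10: · MOVCS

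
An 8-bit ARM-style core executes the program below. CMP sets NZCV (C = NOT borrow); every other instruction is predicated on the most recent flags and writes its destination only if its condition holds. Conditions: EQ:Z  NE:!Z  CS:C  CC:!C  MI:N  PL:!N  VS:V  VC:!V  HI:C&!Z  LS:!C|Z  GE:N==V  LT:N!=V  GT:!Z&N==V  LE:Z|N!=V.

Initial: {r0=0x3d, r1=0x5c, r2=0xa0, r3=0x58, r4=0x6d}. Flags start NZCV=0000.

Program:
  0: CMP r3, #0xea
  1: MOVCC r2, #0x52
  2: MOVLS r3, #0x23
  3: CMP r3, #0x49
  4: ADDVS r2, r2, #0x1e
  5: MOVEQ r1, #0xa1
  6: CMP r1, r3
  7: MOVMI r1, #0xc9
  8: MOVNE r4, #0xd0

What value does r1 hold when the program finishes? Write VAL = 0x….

VAL = 0x5c

[0] flags=0000 → (cmp)
[1] flags=0000 CC?T → r2=0x52
[2] flags=0000 LS?T → r3=0x23
[3] flags=1000 → (cmp)
[4] flags=1000 VS?F → skip
[5] flags=1000 EQ?F → skip
[6] flags=0010 → (cmp)
[7] flags=0010 MI?F → skip
[8] flags=0010 NE?T → r4=0xd0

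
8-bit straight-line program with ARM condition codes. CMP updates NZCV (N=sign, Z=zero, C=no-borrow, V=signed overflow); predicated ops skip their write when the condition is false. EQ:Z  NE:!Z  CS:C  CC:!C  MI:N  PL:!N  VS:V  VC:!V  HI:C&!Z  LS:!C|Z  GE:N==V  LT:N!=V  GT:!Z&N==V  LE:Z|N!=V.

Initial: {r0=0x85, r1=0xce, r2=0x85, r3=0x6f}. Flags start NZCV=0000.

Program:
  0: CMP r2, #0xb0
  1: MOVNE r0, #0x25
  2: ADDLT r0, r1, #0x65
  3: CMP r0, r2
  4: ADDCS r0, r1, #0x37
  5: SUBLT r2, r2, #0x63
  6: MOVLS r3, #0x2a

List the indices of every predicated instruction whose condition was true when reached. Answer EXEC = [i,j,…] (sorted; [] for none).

[0] flags=1000 → (cmp)
[1] flags=1000 NE?T → r0=0x25
[2] flags=1000 LT?T → r0=0x33
[3] flags=1001 → (cmp)
[4] flags=1001 CS?F → skip
[5] flags=1001 LT?F → skip
[6] flags=1001 LS?T → r3=0x2a

EXEC = [1,2,6]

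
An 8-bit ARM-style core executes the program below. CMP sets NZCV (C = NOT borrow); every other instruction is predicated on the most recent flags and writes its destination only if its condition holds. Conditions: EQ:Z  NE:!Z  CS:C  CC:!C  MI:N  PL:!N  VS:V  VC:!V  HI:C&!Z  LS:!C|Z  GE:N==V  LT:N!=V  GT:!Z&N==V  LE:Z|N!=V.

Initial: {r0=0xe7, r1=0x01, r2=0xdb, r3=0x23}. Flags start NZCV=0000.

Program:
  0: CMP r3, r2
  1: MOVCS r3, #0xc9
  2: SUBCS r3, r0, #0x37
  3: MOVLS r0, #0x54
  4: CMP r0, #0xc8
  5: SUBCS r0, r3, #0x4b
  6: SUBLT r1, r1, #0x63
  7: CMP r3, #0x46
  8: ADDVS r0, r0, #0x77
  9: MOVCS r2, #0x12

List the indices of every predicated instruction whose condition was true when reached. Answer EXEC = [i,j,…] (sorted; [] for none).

EXEC = [3]

0: ✓ CMP  NZCV=0000
1: · MOVCS
2: · SUBCS
3: ✓ MOVLS  r0←0x54
4: ✓ CMP  NZCV=1001
5: · SUBCS
6: · SUBLT
7: ✓ CMP  NZCV=1000
8: · ADDVS
9: · MOVCS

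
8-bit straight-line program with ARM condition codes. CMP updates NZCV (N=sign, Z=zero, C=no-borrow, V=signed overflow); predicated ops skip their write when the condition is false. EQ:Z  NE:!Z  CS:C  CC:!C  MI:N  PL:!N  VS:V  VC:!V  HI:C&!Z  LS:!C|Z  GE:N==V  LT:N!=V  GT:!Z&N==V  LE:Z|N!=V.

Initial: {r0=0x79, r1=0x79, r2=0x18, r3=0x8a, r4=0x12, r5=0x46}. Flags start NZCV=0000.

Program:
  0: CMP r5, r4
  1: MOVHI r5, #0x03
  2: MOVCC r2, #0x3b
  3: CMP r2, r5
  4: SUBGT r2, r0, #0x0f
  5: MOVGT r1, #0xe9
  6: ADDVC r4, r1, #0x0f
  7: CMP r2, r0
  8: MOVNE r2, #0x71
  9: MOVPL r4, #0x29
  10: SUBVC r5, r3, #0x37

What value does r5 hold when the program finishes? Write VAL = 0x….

VAL = 0x53

[0] flags=0010 → (cmp)
[1] flags=0010 HI?T → r5=0x03
[2] flags=0010 CC?F → skip
[3] flags=0010 → (cmp)
[4] flags=0010 GT?T → r2=0x6a
[5] flags=0010 GT?T → r1=0xe9
[6] flags=0010 VC?T → r4=0xf8
[7] flags=1000 → (cmp)
[8] flags=1000 NE?T → r2=0x71
[9] flags=1000 PL?F → skip
[10] flags=1000 VC?T → r5=0x53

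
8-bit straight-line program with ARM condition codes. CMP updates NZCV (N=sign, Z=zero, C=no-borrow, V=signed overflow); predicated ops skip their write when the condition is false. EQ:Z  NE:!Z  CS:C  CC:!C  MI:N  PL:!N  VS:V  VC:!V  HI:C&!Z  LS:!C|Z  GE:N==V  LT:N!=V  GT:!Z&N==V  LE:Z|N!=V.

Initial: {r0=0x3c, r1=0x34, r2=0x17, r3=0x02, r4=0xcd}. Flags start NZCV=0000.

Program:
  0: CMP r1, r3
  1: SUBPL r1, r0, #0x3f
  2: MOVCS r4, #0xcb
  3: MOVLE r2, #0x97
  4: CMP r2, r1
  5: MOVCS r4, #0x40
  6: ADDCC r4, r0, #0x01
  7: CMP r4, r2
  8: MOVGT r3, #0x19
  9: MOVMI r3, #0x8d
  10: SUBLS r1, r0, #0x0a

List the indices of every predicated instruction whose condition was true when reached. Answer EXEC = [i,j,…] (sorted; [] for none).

[0] flags=0010 → (cmp)
[1] flags=0010 PL?T → r1=0xfd
[2] flags=0010 CS?T → r4=0xcb
[3] flags=0010 LE?F → skip
[4] flags=0000 → (cmp)
[5] flags=0000 CS?F → skip
[6] flags=0000 CC?T → r4=0x3d
[7] flags=0010 → (cmp)
[8] flags=0010 GT?T → r3=0x19
[9] flags=0010 MI?F → skip
[10] flags=0010 LS?F → skip

EXEC = [1,2,6,8]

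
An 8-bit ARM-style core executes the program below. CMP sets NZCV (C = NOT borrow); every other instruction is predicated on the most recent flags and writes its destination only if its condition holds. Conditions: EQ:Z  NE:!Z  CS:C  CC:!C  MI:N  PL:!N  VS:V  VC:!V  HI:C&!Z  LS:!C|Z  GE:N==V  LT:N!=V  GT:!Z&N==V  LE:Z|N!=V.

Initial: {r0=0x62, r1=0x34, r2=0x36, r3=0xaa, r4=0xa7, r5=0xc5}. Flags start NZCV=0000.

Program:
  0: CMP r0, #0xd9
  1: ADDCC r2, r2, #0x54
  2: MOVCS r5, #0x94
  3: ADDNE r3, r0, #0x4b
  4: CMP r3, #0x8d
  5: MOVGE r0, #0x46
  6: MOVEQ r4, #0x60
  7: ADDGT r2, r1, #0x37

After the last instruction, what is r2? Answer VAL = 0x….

VAL = 0x6b

0: ✓ CMP  NZCV=1001
1: ✓ ADDCC  r2←0x8a
2: · MOVCS
3: ✓ ADDNE  r3←0xad
4: ✓ CMP  NZCV=0010
5: ✓ MOVGE  r0←0x46
6: · MOVEQ
7: ✓ ADDGT  r2←0x6b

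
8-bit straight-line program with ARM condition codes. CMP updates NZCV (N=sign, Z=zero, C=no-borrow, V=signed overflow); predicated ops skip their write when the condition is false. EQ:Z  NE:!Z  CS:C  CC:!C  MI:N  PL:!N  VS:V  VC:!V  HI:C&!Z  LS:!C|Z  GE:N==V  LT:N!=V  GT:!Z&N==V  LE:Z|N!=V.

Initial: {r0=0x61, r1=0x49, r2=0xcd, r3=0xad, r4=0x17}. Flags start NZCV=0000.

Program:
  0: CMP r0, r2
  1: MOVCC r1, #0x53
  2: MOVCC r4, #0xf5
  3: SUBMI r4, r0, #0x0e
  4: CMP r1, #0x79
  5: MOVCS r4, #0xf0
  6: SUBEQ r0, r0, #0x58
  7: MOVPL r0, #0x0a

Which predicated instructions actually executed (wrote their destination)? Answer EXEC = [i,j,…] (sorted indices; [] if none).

[0] flags=1001 → (cmp)
[1] flags=1001 CC?T → r1=0x53
[2] flags=1001 CC?T → r4=0xf5
[3] flags=1001 MI?T → r4=0x53
[4] flags=1000 → (cmp)
[5] flags=1000 CS?F → skip
[6] flags=1000 EQ?F → skip
[7] flags=1000 PL?F → skip

EXEC = [1,2,3]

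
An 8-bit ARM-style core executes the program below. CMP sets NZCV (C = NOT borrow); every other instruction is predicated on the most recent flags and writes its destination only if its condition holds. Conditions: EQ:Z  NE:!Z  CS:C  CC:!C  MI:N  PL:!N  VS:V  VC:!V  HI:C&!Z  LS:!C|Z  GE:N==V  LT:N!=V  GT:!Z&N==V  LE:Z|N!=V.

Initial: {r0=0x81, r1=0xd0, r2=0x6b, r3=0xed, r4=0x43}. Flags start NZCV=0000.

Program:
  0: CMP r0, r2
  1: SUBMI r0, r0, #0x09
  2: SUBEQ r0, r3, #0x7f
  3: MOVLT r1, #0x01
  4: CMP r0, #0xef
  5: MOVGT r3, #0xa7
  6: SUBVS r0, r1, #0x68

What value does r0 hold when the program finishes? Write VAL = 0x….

VAL = 0x81

[0] flags=0011 → (cmp)
[1] flags=0011 MI?F → skip
[2] flags=0011 EQ?F → skip
[3] flags=0011 LT?T → r1=0x01
[4] flags=1000 → (cmp)
[5] flags=1000 GT?F → skip
[6] flags=1000 VS?F → skip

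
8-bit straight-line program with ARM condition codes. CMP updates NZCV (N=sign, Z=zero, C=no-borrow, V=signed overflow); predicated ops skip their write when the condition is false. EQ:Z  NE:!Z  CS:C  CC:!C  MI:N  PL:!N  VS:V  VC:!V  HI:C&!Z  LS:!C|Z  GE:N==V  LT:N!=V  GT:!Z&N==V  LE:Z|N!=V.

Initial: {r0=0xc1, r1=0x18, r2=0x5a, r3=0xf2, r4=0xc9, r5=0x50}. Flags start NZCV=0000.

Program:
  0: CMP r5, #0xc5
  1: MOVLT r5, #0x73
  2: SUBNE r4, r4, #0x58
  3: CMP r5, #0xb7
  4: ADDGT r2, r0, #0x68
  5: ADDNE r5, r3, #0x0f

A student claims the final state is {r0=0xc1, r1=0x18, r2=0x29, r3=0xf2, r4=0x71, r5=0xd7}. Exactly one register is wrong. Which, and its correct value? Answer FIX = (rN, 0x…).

FIX = (r5, 0x01)

0: ✓ CMP  NZCV=1001
1: · MOVLT
2: ✓ SUBNE  r4←0x71
3: ✓ CMP  NZCV=1001
4: ✓ ADDGT  r2←0x29
5: ✓ ADDNE  r5←0x01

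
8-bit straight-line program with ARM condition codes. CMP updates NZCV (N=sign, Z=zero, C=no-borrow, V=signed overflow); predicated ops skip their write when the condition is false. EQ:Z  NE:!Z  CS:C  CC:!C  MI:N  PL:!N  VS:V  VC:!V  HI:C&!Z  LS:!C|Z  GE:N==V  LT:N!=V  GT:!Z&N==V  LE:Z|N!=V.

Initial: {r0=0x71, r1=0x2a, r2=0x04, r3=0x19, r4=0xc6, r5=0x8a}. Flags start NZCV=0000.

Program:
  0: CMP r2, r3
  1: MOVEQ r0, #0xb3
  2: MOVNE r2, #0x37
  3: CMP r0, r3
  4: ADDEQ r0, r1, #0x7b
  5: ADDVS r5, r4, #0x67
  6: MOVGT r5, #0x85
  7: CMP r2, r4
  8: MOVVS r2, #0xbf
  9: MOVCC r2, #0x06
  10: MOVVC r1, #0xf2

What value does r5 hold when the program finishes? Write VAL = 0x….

0: ✓ CMP  NZCV=1000
1: · MOVEQ
2: ✓ MOVNE  r2←0x37
3: ✓ CMP  NZCV=0010
4: · ADDEQ
5: · ADDVS
6: ✓ MOVGT  r5←0x85
7: ✓ CMP  NZCV=0000
8: · MOVVS
9: ✓ MOVCC  r2←0x06
10: ✓ MOVVC  r1←0xf2

VAL = 0x85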